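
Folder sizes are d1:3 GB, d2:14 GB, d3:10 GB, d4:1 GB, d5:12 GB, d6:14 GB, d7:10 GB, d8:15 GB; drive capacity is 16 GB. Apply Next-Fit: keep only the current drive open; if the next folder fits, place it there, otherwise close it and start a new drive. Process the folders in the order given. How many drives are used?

d1 (3 GB) → drive 1 (remaining 13 GB)
d2 (14 GB) → drive 2 (remaining 2 GB)
d3 (10 GB) → drive 3 (remaining 6 GB)
d4 (1 GB) → drive 3 (remaining 5 GB)
d5 (12 GB) → drive 4 (remaining 4 GB)
d6 (14 GB) → drive 5 (remaining 2 GB)
d7 (10 GB) → drive 6 (remaining 6 GB)
d8 (15 GB) → drive 7 (remaining 1 GB)
Final drives: [3] [14] [10,1] [12] [14] [10] [15].

7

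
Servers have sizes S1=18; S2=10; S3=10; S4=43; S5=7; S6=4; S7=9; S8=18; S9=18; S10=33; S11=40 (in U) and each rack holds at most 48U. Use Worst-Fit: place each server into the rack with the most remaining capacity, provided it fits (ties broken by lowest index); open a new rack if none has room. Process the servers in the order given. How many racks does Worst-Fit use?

Put S1 (18U) in rack 1; 30U remain.
Put S2 (10U) in rack 1; 20U remain.
Put S3 (10U) in rack 1; 10U remain.
Put S4 (43U) in rack 2; 5U remain.
Put S5 (7U) in rack 1; 3U remain.
Put S6 (4U) in rack 2; 1U remain.
Put S7 (9U) in rack 3; 39U remain.
Put S8 (18U) in rack 3; 21U remain.
Put S9 (18U) in rack 3; 3U remain.
Put S10 (33U) in rack 4; 15U remain.
Put S11 (40U) in rack 5; 8U remain.

5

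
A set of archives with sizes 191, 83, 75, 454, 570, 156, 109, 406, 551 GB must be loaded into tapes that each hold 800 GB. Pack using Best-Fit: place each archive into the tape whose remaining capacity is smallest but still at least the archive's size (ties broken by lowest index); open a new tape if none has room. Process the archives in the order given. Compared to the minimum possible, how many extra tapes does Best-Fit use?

0

Best-Fit: [191,83,75,406] [454,109] [570,156] [551] → 4 tapes.
Total size 2595 GB; any packing needs at least ⌈2595/800⌉ = 4 tapes.
So 4 is already optimal.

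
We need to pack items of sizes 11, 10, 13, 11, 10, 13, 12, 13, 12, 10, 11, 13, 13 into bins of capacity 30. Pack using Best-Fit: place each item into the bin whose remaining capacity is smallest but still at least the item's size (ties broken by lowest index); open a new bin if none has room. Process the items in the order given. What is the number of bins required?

7

Put 11 in bin 1; 19 remain.
Put 10 in bin 1; 9 remain.
Put 13 in bin 2; 17 remain.
Put 11 in bin 2; 6 remain.
Put 10 in bin 3; 20 remain.
Put 13 in bin 3; 7 remain.
Put 12 in bin 4; 18 remain.
Put 13 in bin 4; 5 remain.
Put 12 in bin 5; 18 remain.
Put 10 in bin 5; 8 remain.
Put 11 in bin 6; 19 remain.
Put 13 in bin 6; 6 remain.
Put 13 in bin 7; 17 remain.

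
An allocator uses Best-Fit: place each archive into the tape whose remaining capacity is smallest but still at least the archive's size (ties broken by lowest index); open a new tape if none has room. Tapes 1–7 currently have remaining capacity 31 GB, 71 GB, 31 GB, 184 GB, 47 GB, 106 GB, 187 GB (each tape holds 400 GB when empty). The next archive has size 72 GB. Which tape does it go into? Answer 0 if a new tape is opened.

6

Tapes with room: tape 4 (184 GB), tape 6 (106 GB), tape 7 (187 GB).
Tightest fit is tape 6 with 106 GB free.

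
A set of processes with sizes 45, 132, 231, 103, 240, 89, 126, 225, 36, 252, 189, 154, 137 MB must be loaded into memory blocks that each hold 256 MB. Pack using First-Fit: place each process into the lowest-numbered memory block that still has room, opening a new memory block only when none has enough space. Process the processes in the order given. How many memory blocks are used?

10

memory block 1: place 45 MB, 211 MB left
memory block 1: place 132 MB, 79 MB left
memory block 2: place 231 MB, 25 MB left
memory block 3: place 103 MB, 153 MB left
memory block 4: place 240 MB, 16 MB left
memory block 3: place 89 MB, 64 MB left
memory block 5: place 126 MB, 130 MB left
memory block 6: place 225 MB, 31 MB left
memory block 1: place 36 MB, 43 MB left
memory block 7: place 252 MB, 4 MB left
memory block 8: place 189 MB, 67 MB left
memory block 9: place 154 MB, 102 MB left
memory block 10: place 137 MB, 119 MB left
Final memory blocks: [45,132,36] [231] [103,89] [240] [126] [225] [252] [189] [154] [137].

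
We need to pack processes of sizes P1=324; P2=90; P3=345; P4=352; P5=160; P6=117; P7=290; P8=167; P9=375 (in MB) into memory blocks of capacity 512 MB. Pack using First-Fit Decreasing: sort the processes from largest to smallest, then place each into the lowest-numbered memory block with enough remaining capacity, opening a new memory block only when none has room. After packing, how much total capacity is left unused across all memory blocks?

340

Sorted descending: 375, 352, 345, 324, 290, 167, 160, 117, 90.
memory block 1: place 375 MB, 137 MB left
memory block 2: place 352 MB, 160 MB left
memory block 3: place 345 MB, 167 MB left
memory block 4: place 324 MB, 188 MB left
memory block 5: place 290 MB, 222 MB left
memory block 3: place 167 MB, 0 MB left
memory block 2: place 160 MB, 0 MB left
memory block 1: place 117 MB, 20 MB left
memory block 4: place 90 MB, 98 MB left
5 memory blocks × 512 MB = 2560 MB; used 2220 MB; unused 340 MB.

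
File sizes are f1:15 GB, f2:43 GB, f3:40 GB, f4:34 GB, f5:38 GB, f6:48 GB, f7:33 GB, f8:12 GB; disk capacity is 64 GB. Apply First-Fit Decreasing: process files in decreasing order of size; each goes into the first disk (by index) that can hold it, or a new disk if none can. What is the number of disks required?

Sorted descending: 48, 43, 40, 38, 34, 33, 15, 12.
disk 1: place 48 GB, 16 GB left
disk 2: place 43 GB, 21 GB left
disk 3: place 40 GB, 24 GB left
disk 4: place 38 GB, 26 GB left
disk 5: place 34 GB, 30 GB left
disk 6: place 33 GB, 31 GB left
disk 1: place 15 GB, 1 GB left
disk 2: place 12 GB, 9 GB left

6 disks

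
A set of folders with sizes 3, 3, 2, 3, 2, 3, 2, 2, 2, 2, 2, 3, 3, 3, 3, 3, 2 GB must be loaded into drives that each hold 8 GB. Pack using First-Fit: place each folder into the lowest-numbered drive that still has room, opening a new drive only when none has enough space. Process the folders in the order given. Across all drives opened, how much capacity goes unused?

5

3 GB → drive 1 (remaining 5 GB)
3 GB → drive 1 (remaining 2 GB)
2 GB → drive 1 (remaining 0 GB)
3 GB → drive 2 (remaining 5 GB)
2 GB → drive 2 (remaining 3 GB)
3 GB → drive 2 (remaining 0 GB)
2 GB → drive 3 (remaining 6 GB)
2 GB → drive 3 (remaining 4 GB)
2 GB → drive 3 (remaining 2 GB)
2 GB → drive 3 (remaining 0 GB)
2 GB → drive 4 (remaining 6 GB)
3 GB → drive 4 (remaining 3 GB)
3 GB → drive 4 (remaining 0 GB)
3 GB → drive 5 (remaining 5 GB)
3 GB → drive 5 (remaining 2 GB)
3 GB → drive 6 (remaining 5 GB)
2 GB → drive 5 (remaining 0 GB)
6 drives × 8 GB = 48 GB; used 43 GB; unused 5 GB.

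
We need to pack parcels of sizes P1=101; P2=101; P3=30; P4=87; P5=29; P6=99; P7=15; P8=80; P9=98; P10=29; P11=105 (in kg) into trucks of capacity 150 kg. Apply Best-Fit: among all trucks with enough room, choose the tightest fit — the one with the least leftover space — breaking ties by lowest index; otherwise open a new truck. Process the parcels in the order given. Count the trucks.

7

truck 1: place P1 (101 kg), 49 kg left
truck 2: place P2 (101 kg), 49 kg left
truck 1: place P3 (30 kg), 19 kg left
truck 3: place P4 (87 kg), 63 kg left
truck 2: place P5 (29 kg), 20 kg left
truck 4: place P6 (99 kg), 51 kg left
truck 1: place P7 (15 kg), 4 kg left
truck 5: place P8 (80 kg), 70 kg left
truck 6: place P9 (98 kg), 52 kg left
truck 4: place P10 (29 kg), 22 kg left
truck 7: place P11 (105 kg), 45 kg left
Final trucks: [101,30,15] [101,29] [87] [99,29] [80] [98] [105].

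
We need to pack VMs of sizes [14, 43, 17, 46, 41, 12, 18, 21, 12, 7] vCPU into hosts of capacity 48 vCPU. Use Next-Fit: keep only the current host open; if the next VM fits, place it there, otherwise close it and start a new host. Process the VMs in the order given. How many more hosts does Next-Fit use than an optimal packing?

2

Next-Fit: [14] [43] [17] [46] [41] [12,18] [21,12,7] → 7 hosts.
Total size 231 vCPU; any packing needs at least ⌈231/48⌉ = 5 hosts.
An optimal packing achieves that bound: [46] [43] [41,7] [21,14,12] [18,17,12] → 5 hosts.
Excess: 7 − 5 = 2.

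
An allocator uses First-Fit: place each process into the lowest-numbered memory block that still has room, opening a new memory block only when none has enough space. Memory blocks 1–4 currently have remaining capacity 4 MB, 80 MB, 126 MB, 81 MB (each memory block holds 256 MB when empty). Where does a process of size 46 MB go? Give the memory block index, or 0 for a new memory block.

2

Memory blocks with room: memory block 2 (80 MB), memory block 3 (126 MB), memory block 4 (81 MB).
The first with room is memory block 2.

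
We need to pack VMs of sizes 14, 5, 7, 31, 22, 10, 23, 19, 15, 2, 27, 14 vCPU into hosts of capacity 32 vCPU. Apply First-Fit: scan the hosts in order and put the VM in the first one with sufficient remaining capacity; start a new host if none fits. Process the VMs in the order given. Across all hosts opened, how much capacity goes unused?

35

14 vCPU → host 1 (remaining 18 vCPU)
5 vCPU → host 1 (remaining 13 vCPU)
7 vCPU → host 1 (remaining 6 vCPU)
31 vCPU → host 2 (remaining 1 vCPU)
22 vCPU → host 3 (remaining 10 vCPU)
10 vCPU → host 3 (remaining 0 vCPU)
23 vCPU → host 4 (remaining 9 vCPU)
19 vCPU → host 5 (remaining 13 vCPU)
15 vCPU → host 6 (remaining 17 vCPU)
2 vCPU → host 1 (remaining 4 vCPU)
27 vCPU → host 7 (remaining 5 vCPU)
14 vCPU → host 6 (remaining 3 vCPU)
7 hosts × 32 vCPU = 224 vCPU; used 189 vCPU; unused 35 vCPU.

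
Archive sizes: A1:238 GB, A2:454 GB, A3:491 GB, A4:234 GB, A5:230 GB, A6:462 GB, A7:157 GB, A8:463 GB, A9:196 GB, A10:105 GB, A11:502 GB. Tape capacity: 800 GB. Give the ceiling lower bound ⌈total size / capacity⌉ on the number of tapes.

5

Total size = 238 + 454 + 491 + 234 + 230 + 462 + 157 + 463 + 196 + 105 + 502 = 3532 GB.
⌈3532 / 800⌉ = 5.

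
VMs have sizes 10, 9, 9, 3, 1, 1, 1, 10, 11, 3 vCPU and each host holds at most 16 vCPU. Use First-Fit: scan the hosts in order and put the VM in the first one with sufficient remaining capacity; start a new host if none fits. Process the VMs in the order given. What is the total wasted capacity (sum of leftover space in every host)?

10 vCPU → host 1 (remaining 6 vCPU)
9 vCPU → host 2 (remaining 7 vCPU)
9 vCPU → host 3 (remaining 7 vCPU)
3 vCPU → host 1 (remaining 3 vCPU)
1 vCPU → host 1 (remaining 2 vCPU)
1 vCPU → host 1 (remaining 1 vCPU)
1 vCPU → host 1 (remaining 0 vCPU)
10 vCPU → host 4 (remaining 6 vCPU)
11 vCPU → host 5 (remaining 5 vCPU)
3 vCPU → host 2 (remaining 4 vCPU)
5 hosts × 16 vCPU = 80 vCPU; used 58 vCPU; unused 22 vCPU.

22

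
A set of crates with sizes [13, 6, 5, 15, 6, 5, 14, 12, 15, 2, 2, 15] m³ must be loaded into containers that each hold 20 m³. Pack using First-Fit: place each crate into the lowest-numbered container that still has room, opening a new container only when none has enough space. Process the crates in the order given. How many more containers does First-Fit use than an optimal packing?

First-Fit: [13,6] [5,15] [6,5,2,2] [14] [12] [15] [15] → 7 containers.
Total size 110 m³; any packing needs at least ⌈110/20⌉ = 6 containers.
An optimal packing achieves that bound: [15,5] [15,5] [15,2,2] [14,6] [13,6] [12] → 6 containers.
Excess: 7 − 6 = 1.

1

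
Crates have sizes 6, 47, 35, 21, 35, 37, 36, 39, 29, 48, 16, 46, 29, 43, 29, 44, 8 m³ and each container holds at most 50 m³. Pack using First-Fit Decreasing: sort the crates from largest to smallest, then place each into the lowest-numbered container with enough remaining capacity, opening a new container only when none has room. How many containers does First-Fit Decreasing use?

Sorted descending: 48, 47, 46, 44, 43, 39, 37, 36, 35, 35, 29, 29, 29, 21, 16, 8, 6.
48 m³ → container 1 (remaining 2 m³)
47 m³ → container 2 (remaining 3 m³)
46 m³ → container 3 (remaining 4 m³)
44 m³ → container 4 (remaining 6 m³)
43 m³ → container 5 (remaining 7 m³)
39 m³ → container 6 (remaining 11 m³)
37 m³ → container 7 (remaining 13 m³)
36 m³ → container 8 (remaining 14 m³)
35 m³ → container 9 (remaining 15 m³)
35 m³ → container 10 (remaining 15 m³)
29 m³ → container 11 (remaining 21 m³)
29 m³ → container 12 (remaining 21 m³)
29 m³ → container 13 (remaining 21 m³)
21 m³ → container 11 (remaining 0 m³)
16 m³ → container 12 (remaining 5 m³)
8 m³ → container 6 (remaining 3 m³)
6 m³ → container 4 (remaining 0 m³)
Final containers: [48] [47] [46] [44,6] [43] [39,8] [37] [36] [35] [35] [29,21] [29,16] [29].

13 containers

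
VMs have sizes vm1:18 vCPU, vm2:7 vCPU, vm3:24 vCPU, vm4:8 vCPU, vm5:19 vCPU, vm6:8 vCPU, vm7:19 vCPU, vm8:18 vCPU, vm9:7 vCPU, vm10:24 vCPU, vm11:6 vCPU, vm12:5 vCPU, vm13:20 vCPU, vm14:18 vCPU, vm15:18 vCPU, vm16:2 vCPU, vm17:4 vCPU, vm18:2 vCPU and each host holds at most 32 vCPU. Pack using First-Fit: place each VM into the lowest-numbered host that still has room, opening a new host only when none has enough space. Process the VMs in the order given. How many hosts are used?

9

host 1: place vm1 (18 vCPU), 14 vCPU left
host 1: place vm2 (7 vCPU), 7 vCPU left
host 2: place vm3 (24 vCPU), 8 vCPU left
host 2: place vm4 (8 vCPU), 0 vCPU left
host 3: place vm5 (19 vCPU), 13 vCPU left
host 3: place vm6 (8 vCPU), 5 vCPU left
host 4: place vm7 (19 vCPU), 13 vCPU left
host 5: place vm8 (18 vCPU), 14 vCPU left
host 1: place vm9 (7 vCPU), 0 vCPU left
host 6: place vm10 (24 vCPU), 8 vCPU left
host 4: place vm11 (6 vCPU), 7 vCPU left
host 3: place vm12 (5 vCPU), 0 vCPU left
host 7: place vm13 (20 vCPU), 12 vCPU left
host 8: place vm14 (18 vCPU), 14 vCPU left
host 9: place vm15 (18 vCPU), 14 vCPU left
host 4: place vm16 (2 vCPU), 5 vCPU left
host 4: place vm17 (4 vCPU), 1 vCPU left
host 5: place vm18 (2 vCPU), 12 vCPU left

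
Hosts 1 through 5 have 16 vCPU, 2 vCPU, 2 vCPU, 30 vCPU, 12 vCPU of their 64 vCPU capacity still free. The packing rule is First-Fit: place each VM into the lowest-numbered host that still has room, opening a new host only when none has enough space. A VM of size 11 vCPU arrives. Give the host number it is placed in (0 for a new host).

1

Hosts with room: host 1 (16 vCPU), host 4 (30 vCPU), host 5 (12 vCPU).
The first with room is host 1.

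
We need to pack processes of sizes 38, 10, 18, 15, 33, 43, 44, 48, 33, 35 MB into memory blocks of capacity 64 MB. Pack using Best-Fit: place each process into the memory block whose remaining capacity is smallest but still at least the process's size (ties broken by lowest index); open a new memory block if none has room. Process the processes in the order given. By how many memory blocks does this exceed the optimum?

0

Best-Fit: [38,10,15] [18,33] [43] [44] [48] [33] [35] → 7 memory blocks.
7 processes exceed 32 MB (half the capacity), and no two of those can share a memory block, so at least 7 memory blocks are needed.
So 7 is already optimal.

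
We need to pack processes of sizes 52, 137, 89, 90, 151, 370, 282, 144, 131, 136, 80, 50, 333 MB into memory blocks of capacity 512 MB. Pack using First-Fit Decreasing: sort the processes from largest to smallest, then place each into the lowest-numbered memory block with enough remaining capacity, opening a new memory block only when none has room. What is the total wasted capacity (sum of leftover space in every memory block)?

515

Sorted descending: 370, 333, 282, 151, 144, 137, 136, 131, 90, 89, 80, 52, 50.
370 MB → memory block 1 (remaining 142 MB)
333 MB → memory block 2 (remaining 179 MB)
282 MB → memory block 3 (remaining 230 MB)
151 MB → memory block 2 (remaining 28 MB)
144 MB → memory block 3 (remaining 86 MB)
137 MB → memory block 1 (remaining 5 MB)
136 MB → memory block 4 (remaining 376 MB)
131 MB → memory block 4 (remaining 245 MB)
90 MB → memory block 4 (remaining 155 MB)
89 MB → memory block 4 (remaining 66 MB)
80 MB → memory block 3 (remaining 6 MB)
52 MB → memory block 4 (remaining 14 MB)
50 MB → memory block 5 (remaining 462 MB)
5 memory blocks × 512 MB = 2560 MB; used 2045 MB; unused 515 MB.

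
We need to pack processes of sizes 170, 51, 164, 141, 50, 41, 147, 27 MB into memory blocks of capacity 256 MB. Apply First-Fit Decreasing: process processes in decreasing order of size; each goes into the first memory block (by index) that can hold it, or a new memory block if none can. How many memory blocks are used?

4 memory blocks

Sorted descending: 170, 164, 147, 141, 51, 50, 41, 27.
170 MB → memory block 1 (remaining 86 MB)
164 MB → memory block 2 (remaining 92 MB)
147 MB → memory block 3 (remaining 109 MB)
141 MB → memory block 4 (remaining 115 MB)
51 MB → memory block 1 (remaining 35 MB)
50 MB → memory block 2 (remaining 42 MB)
41 MB → memory block 2 (remaining 1 MB)
27 MB → memory block 1 (remaining 8 MB)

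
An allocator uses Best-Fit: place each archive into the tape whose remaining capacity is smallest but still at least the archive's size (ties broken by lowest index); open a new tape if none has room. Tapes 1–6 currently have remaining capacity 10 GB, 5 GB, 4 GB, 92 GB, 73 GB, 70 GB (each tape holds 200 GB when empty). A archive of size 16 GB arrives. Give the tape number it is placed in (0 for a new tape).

Tapes with room: tape 4 (92 GB), tape 5 (73 GB), tape 6 (70 GB).
Tightest fit is tape 6 with 70 GB free.

6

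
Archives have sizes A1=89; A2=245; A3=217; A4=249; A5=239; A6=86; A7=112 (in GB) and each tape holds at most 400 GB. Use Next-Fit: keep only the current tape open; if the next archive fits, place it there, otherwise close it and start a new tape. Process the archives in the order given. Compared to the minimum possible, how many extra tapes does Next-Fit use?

Next-Fit: [89,245] [217] [249] [239,86] [112] → 5 tapes.
Total size 1237 GB; any packing needs at least ⌈1237/400⌉ = 4 tapes.
An optimal packing achieves that bound: [249,112] [245,89] [239,86] [217] → 4 tapes.
Excess: 5 − 4 = 1.

1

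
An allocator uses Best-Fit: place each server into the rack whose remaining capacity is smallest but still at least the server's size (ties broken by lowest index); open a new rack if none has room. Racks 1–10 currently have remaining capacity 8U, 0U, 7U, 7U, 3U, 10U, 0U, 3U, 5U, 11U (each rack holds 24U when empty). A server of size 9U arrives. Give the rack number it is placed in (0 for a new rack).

Racks with room: rack 6 (10U), rack 10 (11U).
Tightest fit is rack 6 with 10U free.

6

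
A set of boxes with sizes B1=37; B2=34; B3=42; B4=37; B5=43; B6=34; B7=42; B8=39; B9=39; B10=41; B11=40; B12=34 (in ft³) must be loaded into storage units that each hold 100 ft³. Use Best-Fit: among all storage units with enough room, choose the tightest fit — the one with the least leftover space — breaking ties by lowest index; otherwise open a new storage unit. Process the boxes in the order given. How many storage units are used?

storage unit 1: place B1 (37 ft³), 63 ft³ left
storage unit 1: place B2 (34 ft³), 29 ft³ left
storage unit 2: place B3 (42 ft³), 58 ft³ left
storage unit 2: place B4 (37 ft³), 21 ft³ left
storage unit 3: place B5 (43 ft³), 57 ft³ left
storage unit 3: place B6 (34 ft³), 23 ft³ left
storage unit 4: place B7 (42 ft³), 58 ft³ left
storage unit 4: place B8 (39 ft³), 19 ft³ left
storage unit 5: place B9 (39 ft³), 61 ft³ left
storage unit 5: place B10 (41 ft³), 20 ft³ left
storage unit 6: place B11 (40 ft³), 60 ft³ left
storage unit 6: place B12 (34 ft³), 26 ft³ left
Final storage units: [37,34] [42,37] [43,34] [42,39] [39,41] [40,34].

6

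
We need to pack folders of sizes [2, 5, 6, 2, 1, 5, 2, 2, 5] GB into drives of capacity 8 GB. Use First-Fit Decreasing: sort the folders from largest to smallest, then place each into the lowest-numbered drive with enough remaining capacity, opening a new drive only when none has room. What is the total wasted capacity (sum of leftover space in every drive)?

2

Sorted descending: 6, 5, 5, 5, 2, 2, 2, 2, 1.
drive 1: place 6 GB, 2 GB left
drive 2: place 5 GB, 3 GB left
drive 3: place 5 GB, 3 GB left
drive 4: place 5 GB, 3 GB left
drive 1: place 2 GB, 0 GB left
drive 2: place 2 GB, 1 GB left
drive 3: place 2 GB, 1 GB left
drive 4: place 2 GB, 1 GB left
drive 2: place 1 GB, 0 GB left
4 drives × 8 GB = 32 GB; used 30 GB; unused 2 GB.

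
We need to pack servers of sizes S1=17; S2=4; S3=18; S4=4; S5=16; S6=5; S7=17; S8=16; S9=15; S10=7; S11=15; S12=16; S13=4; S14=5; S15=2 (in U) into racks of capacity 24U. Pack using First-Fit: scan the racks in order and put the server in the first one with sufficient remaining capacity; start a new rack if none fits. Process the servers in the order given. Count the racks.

rack 1: place S1 (17U), 7U left
rack 1: place S2 (4U), 3U left
rack 2: place S3 (18U), 6U left
rack 2: place S4 (4U), 2U left
rack 3: place S5 (16U), 8U left
rack 3: place S6 (5U), 3U left
rack 4: place S7 (17U), 7U left
rack 5: place S8 (16U), 8U left
rack 6: place S9 (15U), 9U left
rack 4: place S10 (7U), 0U left
rack 7: place S11 (15U), 9U left
rack 8: place S12 (16U), 8U left
rack 5: place S13 (4U), 4U left
rack 6: place S14 (5U), 4U left
rack 1: place S15 (2U), 1U left
Final racks: [17,4,2] [18,4] [16,5] [17,7] [16,4] [15,5] [15] [16].

8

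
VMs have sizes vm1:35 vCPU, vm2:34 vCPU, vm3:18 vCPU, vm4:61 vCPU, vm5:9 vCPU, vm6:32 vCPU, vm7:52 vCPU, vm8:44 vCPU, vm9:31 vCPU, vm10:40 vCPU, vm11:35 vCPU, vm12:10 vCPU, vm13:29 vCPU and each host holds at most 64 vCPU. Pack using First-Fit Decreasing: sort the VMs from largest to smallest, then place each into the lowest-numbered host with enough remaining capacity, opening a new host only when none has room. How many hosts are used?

8 hosts

Sorted descending: 61, 52, 44, 40, 35, 35, 34, 32, 31, 29, 18, 10, 9.
Put 61 vCPU in host 1; 3 vCPU remain.
Put 52 vCPU in host 2; 12 vCPU remain.
Put 44 vCPU in host 3; 20 vCPU remain.
Put 40 vCPU in host 4; 24 vCPU remain.
Put 35 vCPU in host 5; 29 vCPU remain.
Put 35 vCPU in host 6; 29 vCPU remain.
Put 34 vCPU in host 7; 30 vCPU remain.
Put 32 vCPU in host 8; 32 vCPU remain.
Put 31 vCPU in host 8; 1 vCPU remain.
Put 29 vCPU in host 5; 0 vCPU remain.
Put 18 vCPU in host 3; 2 vCPU remain.
Put 10 vCPU in host 2; 2 vCPU remain.
Put 9 vCPU in host 4; 15 vCPU remain.
Final hosts: [61] [52,10] [44,18] [40,9] [35,29] [35] [34] [32,31].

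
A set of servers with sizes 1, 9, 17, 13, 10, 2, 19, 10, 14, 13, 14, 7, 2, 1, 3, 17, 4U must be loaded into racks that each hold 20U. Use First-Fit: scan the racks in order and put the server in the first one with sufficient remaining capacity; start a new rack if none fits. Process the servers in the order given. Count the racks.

Put 1U in rack 1; 19U remain.
Put 9U in rack 1; 10U remain.
Put 17U in rack 2; 3U remain.
Put 13U in rack 3; 7U remain.
Put 10U in rack 1; 0U remain.
Put 2U in rack 2; 1U remain.
Put 19U in rack 4; 1U remain.
Put 10U in rack 5; 10U remain.
Put 14U in rack 6; 6U remain.
Put 13U in rack 7; 7U remain.
Put 14U in rack 8; 6U remain.
Put 7U in rack 3; 0U remain.
Put 2U in rack 5; 8U remain.
Put 1U in rack 2; 0U remain.
Put 3U in rack 5; 5U remain.
Put 17U in rack 9; 3U remain.
Put 4U in rack 5; 1U remain.
Final racks: [1,9,10] [17,2,1] [13,7] [19] [10,2,3,4] [14] [13] [14] [17].

9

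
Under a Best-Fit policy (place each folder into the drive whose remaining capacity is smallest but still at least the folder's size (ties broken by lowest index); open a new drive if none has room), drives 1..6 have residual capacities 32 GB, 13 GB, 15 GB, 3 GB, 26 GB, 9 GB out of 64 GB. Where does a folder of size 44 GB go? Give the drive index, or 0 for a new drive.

No drive has ≥ 44 GB free, so a new drive is opened.

0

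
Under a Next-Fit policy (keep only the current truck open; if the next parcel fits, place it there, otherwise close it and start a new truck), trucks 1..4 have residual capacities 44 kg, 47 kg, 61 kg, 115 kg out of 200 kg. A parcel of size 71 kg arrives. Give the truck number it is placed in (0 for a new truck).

Next-Fit only looks at truck 4, which has 115 kg free.
71 kg fits there.

4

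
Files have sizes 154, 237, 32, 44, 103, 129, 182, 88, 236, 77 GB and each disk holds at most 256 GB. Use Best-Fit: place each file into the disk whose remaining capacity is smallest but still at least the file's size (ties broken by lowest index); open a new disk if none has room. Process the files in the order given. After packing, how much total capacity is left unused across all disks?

154 GB → disk 1 (remaining 102 GB)
237 GB → disk 2 (remaining 19 GB)
32 GB → disk 1 (remaining 70 GB)
44 GB → disk 1 (remaining 26 GB)
103 GB → disk 3 (remaining 153 GB)
129 GB → disk 3 (remaining 24 GB)
182 GB → disk 4 (remaining 74 GB)
88 GB → disk 5 (remaining 168 GB)
236 GB → disk 6 (remaining 20 GB)
77 GB → disk 5 (remaining 91 GB)
6 disks × 256 GB = 1536 GB; used 1282 GB; unused 254 GB.

254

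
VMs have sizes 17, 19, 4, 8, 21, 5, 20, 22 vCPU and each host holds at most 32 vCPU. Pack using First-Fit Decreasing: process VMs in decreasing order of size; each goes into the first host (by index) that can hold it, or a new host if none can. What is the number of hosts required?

Sorted descending: 22, 21, 20, 19, 17, 8, 5, 4.
host 1: place 22 vCPU, 10 vCPU left
host 2: place 21 vCPU, 11 vCPU left
host 3: place 20 vCPU, 12 vCPU left
host 4: place 19 vCPU, 13 vCPU left
host 5: place 17 vCPU, 15 vCPU left
host 1: place 8 vCPU, 2 vCPU left
host 2: place 5 vCPU, 6 vCPU left
host 2: place 4 vCPU, 2 vCPU left
Final hosts: [22,8] [21,5,4] [20] [19] [17].

5 hosts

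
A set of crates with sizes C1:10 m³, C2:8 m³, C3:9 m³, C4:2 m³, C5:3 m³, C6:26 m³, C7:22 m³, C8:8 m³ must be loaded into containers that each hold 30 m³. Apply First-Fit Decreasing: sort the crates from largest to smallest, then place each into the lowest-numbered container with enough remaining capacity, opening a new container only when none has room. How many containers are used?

Sorted descending: 26, 22, 10, 9, 8, 8, 3, 2.
container 1: place 26 m³, 4 m³ left
container 2: place 22 m³, 8 m³ left
container 3: place 10 m³, 20 m³ left
container 3: place 9 m³, 11 m³ left
container 2: place 8 m³, 0 m³ left
container 3: place 8 m³, 3 m³ left
container 1: place 3 m³, 1 m³ left
container 3: place 2 m³, 1 m³ left
Final containers: [26,3] [22,8] [10,9,8,2].

3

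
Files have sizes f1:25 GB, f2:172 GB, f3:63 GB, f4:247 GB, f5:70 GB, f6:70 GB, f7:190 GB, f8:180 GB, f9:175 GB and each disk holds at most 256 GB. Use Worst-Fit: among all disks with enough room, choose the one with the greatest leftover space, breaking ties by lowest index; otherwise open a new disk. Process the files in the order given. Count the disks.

f1 (25 GB) → disk 1 (remaining 231 GB)
f2 (172 GB) → disk 1 (remaining 59 GB)
f3 (63 GB) → disk 2 (remaining 193 GB)
f4 (247 GB) → disk 3 (remaining 9 GB)
f5 (70 GB) → disk 2 (remaining 123 GB)
f6 (70 GB) → disk 2 (remaining 53 GB)
f7 (190 GB) → disk 4 (remaining 66 GB)
f8 (180 GB) → disk 5 (remaining 76 GB)
f9 (175 GB) → disk 6 (remaining 81 GB)

6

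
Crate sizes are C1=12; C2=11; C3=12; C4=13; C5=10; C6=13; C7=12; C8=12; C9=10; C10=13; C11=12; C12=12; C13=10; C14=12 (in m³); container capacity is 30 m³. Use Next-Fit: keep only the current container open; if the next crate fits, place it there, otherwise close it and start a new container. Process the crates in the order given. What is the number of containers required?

7

Put C1 (12 m³) in container 1; 18 m³ remain.
Put C2 (11 m³) in container 1; 7 m³ remain.
Put C3 (12 m³) in container 2; 18 m³ remain.
Put C4 (13 m³) in container 2; 5 m³ remain.
Put C5 (10 m³) in container 3; 20 m³ remain.
Put C6 (13 m³) in container 3; 7 m³ remain.
Put C7 (12 m³) in container 4; 18 m³ remain.
Put C8 (12 m³) in container 4; 6 m³ remain.
Put C9 (10 m³) in container 5; 20 m³ remain.
Put C10 (13 m³) in container 5; 7 m³ remain.
Put C11 (12 m³) in container 6; 18 m³ remain.
Put C12 (12 m³) in container 6; 6 m³ remain.
Put C13 (10 m³) in container 7; 20 m³ remain.
Put C14 (12 m³) in container 7; 8 m³ remain.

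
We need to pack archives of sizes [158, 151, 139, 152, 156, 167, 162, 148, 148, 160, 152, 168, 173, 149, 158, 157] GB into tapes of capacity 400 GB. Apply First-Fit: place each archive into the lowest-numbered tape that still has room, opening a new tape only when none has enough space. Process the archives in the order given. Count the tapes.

8 tapes

Put 158 GB in tape 1; 242 GB remain.
Put 151 GB in tape 1; 91 GB remain.
Put 139 GB in tape 2; 261 GB remain.
Put 152 GB in tape 2; 109 GB remain.
Put 156 GB in tape 3; 244 GB remain.
Put 167 GB in tape 3; 77 GB remain.
Put 162 GB in tape 4; 238 GB remain.
Put 148 GB in tape 4; 90 GB remain.
Put 148 GB in tape 5; 252 GB remain.
Put 160 GB in tape 5; 92 GB remain.
Put 152 GB in tape 6; 248 GB remain.
Put 168 GB in tape 6; 80 GB remain.
Put 173 GB in tape 7; 227 GB remain.
Put 149 GB in tape 7; 78 GB remain.
Put 158 GB in tape 8; 242 GB remain.
Put 157 GB in tape 8; 85 GB remain.
Final tapes: [158,151] [139,152] [156,167] [162,148] [148,160] [152,168] [173,149] [158,157].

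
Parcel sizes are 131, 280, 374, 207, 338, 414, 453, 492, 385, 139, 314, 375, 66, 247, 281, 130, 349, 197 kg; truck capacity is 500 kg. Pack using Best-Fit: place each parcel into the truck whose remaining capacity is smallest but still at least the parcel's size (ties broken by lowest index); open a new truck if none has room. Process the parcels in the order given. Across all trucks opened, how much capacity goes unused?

828

131 kg → truck 1 (remaining 369 kg)
280 kg → truck 1 (remaining 89 kg)
374 kg → truck 2 (remaining 126 kg)
207 kg → truck 3 (remaining 293 kg)
338 kg → truck 4 (remaining 162 kg)
414 kg → truck 5 (remaining 86 kg)
453 kg → truck 6 (remaining 47 kg)
492 kg → truck 7 (remaining 8 kg)
385 kg → truck 8 (remaining 115 kg)
139 kg → truck 4 (remaining 23 kg)
314 kg → truck 9 (remaining 186 kg)
375 kg → truck 10 (remaining 125 kg)
66 kg → truck 5 (remaining 20 kg)
247 kg → truck 3 (remaining 46 kg)
281 kg → truck 11 (remaining 219 kg)
130 kg → truck 9 (remaining 56 kg)
349 kg → truck 12 (remaining 151 kg)
197 kg → truck 11 (remaining 22 kg)
12 trucks × 500 kg = 6000 kg; used 5172 kg; unused 828 kg.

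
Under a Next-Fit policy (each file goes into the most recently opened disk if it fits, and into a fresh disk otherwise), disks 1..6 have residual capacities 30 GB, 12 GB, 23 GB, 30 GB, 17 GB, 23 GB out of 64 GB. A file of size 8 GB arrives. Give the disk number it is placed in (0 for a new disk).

6

Next-Fit only looks at disk 6, which has 23 GB free.
8 GB fits there.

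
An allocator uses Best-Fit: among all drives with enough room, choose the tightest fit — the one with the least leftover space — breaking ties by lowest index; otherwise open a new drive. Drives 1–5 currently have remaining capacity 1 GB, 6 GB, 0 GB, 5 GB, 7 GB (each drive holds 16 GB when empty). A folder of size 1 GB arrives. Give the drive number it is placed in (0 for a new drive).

1

Drives with room: drive 1 (1 GB), drive 2 (6 GB), drive 4 (5 GB), drive 5 (7 GB).
Tightest fit is drive 1 with 1 GB free.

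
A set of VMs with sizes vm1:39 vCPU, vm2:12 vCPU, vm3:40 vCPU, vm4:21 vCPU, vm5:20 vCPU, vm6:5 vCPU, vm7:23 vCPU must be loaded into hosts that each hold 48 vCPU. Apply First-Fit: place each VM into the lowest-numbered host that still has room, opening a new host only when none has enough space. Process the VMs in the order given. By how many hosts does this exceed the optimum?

0

First-Fit: [39,5] [12,21] [40] [20,23] → 4 hosts.
Total size 160 vCPU; any packing needs at least ⌈160/48⌉ = 4 hosts.
So 4 is already optimal.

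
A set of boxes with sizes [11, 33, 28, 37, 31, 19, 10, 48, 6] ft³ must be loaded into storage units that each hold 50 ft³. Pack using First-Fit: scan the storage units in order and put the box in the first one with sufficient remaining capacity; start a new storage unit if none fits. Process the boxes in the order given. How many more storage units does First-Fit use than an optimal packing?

0

First-Fit: [11,33,6] [28,19] [37,10] [31] [48] → 5 storage units.
Total size 223 ft³; any packing needs at least ⌈223/50⌉ = 5 storage units.
So 5 is already optimal.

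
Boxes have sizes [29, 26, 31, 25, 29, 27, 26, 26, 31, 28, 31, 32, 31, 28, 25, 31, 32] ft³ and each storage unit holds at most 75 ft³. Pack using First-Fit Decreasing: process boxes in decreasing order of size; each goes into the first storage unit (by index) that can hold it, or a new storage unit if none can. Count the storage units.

Sorted descending: 32, 32, 31, 31, 31, 31, 31, 29, 29, 28, 28, 27, 26, 26, 26, 25, 25.
32 ft³ → storage unit 1 (remaining 43 ft³)
32 ft³ → storage unit 1 (remaining 11 ft³)
31 ft³ → storage unit 2 (remaining 44 ft³)
31 ft³ → storage unit 2 (remaining 13 ft³)
31 ft³ → storage unit 3 (remaining 44 ft³)
31 ft³ → storage unit 3 (remaining 13 ft³)
31 ft³ → storage unit 4 (remaining 44 ft³)
29 ft³ → storage unit 4 (remaining 15 ft³)
29 ft³ → storage unit 5 (remaining 46 ft³)
28 ft³ → storage unit 5 (remaining 18 ft³)
28 ft³ → storage unit 6 (remaining 47 ft³)
27 ft³ → storage unit 6 (remaining 20 ft³)
26 ft³ → storage unit 7 (remaining 49 ft³)
26 ft³ → storage unit 7 (remaining 23 ft³)
26 ft³ → storage unit 8 (remaining 49 ft³)
25 ft³ → storage unit 8 (remaining 24 ft³)
25 ft³ → storage unit 9 (remaining 50 ft³)
Final storage units: [32,32] [31,31] [31,31] [31,29] [29,28] [28,27] [26,26] [26,25] [25].

9 storage units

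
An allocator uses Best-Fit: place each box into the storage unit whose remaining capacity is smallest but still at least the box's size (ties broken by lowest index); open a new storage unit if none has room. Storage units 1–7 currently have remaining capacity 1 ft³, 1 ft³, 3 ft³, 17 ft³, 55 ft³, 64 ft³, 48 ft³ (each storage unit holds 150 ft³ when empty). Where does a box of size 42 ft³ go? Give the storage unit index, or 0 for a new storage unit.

Storage units with room: storage unit 5 (55 ft³), storage unit 6 (64 ft³), storage unit 7 (48 ft³).
Tightest fit is storage unit 7 with 48 ft³ free.

7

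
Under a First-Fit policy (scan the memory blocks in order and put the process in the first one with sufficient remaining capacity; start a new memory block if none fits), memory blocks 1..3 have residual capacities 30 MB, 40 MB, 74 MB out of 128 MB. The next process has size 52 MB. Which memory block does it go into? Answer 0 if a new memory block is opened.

3

Memory blocks with room: memory block 3 (74 MB).
The first with room is memory block 3.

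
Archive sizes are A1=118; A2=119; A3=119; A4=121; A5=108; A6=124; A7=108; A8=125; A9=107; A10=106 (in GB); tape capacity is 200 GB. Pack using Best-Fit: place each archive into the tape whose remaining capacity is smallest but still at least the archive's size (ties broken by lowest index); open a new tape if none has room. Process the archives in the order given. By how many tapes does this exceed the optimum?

Best-Fit: [118] [119] [119] [121] [108] [124] [108] [125] [107] [106] → 10 tapes.
10 archives exceed 100 GB (half the capacity), and no two of those can share a tape, so at least 10 tapes are needed.
So 10 is already optimal.

0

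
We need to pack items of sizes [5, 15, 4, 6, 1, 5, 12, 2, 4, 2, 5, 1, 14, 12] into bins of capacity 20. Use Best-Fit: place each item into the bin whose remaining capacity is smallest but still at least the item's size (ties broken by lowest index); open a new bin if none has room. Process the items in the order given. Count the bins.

Put 5 in bin 1; 15 remain.
Put 15 in bin 1; 0 remain.
Put 4 in bin 2; 16 remain.
Put 6 in bin 2; 10 remain.
Put 1 in bin 2; 9 remain.
Put 5 in bin 2; 4 remain.
Put 12 in bin 3; 8 remain.
Put 2 in bin 2; 2 remain.
Put 4 in bin 3; 4 remain.
Put 2 in bin 2; 0 remain.
Put 5 in bin 4; 15 remain.
Put 1 in bin 3; 3 remain.
Put 14 in bin 4; 1 remain.
Put 12 in bin 5; 8 remain.
Final bins: [5,15] [4,6,1,5,2,2] [12,4,1] [5,14] [12].

5 bins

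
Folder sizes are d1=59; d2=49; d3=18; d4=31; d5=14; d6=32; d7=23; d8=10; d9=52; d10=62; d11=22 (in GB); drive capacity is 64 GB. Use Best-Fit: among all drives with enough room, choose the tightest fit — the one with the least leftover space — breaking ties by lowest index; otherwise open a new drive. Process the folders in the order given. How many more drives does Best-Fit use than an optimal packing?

Best-Fit: [59] [49,14] [18,31,10] [32,23] [52] [62] [22] → 7 drives.
Total size 372 GB; any packing needs at least ⌈372/64⌉ = 6 drives.
An optimal packing achieves that bound: [62] [59] [52,10] [49,14] [32,31] [23,22,18] → 6 drives.
Excess: 7 − 6 = 1.

1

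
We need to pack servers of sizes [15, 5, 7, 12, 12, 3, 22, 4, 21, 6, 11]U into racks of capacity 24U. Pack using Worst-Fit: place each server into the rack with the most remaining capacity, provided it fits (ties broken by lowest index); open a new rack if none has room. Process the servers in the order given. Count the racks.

Put 15U in rack 1; 9U remain.
Put 5U in rack 1; 4U remain.
Put 7U in rack 2; 17U remain.
Put 12U in rack 2; 5U remain.
Put 12U in rack 3; 12U remain.
Put 3U in rack 3; 9U remain.
Put 22U in rack 4; 2U remain.
Put 4U in rack 3; 5U remain.
Put 21U in rack 5; 3U remain.
Put 6U in rack 6; 18U remain.
Put 11U in rack 6; 7U remain.

6 racks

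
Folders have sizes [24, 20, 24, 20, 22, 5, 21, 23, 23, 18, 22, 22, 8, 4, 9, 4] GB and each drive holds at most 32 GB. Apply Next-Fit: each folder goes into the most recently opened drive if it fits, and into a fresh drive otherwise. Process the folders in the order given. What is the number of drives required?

12

Put 24 GB in drive 1; 8 GB remain.
Put 20 GB in drive 2; 12 GB remain.
Put 24 GB in drive 3; 8 GB remain.
Put 20 GB in drive 4; 12 GB remain.
Put 22 GB in drive 5; 10 GB remain.
Put 5 GB in drive 5; 5 GB remain.
Put 21 GB in drive 6; 11 GB remain.
Put 23 GB in drive 7; 9 GB remain.
Put 23 GB in drive 8; 9 GB remain.
Put 18 GB in drive 9; 14 GB remain.
Put 22 GB in drive 10; 10 GB remain.
Put 22 GB in drive 11; 10 GB remain.
Put 8 GB in drive 11; 2 GB remain.
Put 4 GB in drive 12; 28 GB remain.
Put 9 GB in drive 12; 19 GB remain.
Put 4 GB in drive 12; 15 GB remain.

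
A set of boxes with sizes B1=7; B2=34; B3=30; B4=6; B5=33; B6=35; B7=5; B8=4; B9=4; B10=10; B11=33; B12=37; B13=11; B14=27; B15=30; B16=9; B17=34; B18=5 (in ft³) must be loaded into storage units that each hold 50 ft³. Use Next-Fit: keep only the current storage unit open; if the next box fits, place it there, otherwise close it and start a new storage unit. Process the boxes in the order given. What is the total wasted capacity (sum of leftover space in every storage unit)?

96

storage unit 1: place B1 (7 ft³), 43 ft³ left
storage unit 1: place B2 (34 ft³), 9 ft³ left
storage unit 2: place B3 (30 ft³), 20 ft³ left
storage unit 2: place B4 (6 ft³), 14 ft³ left
storage unit 3: place B5 (33 ft³), 17 ft³ left
storage unit 4: place B6 (35 ft³), 15 ft³ left
storage unit 4: place B7 (5 ft³), 10 ft³ left
storage unit 4: place B8 (4 ft³), 6 ft³ left
storage unit 4: place B9 (4 ft³), 2 ft³ left
storage unit 5: place B10 (10 ft³), 40 ft³ left
storage unit 5: place B11 (33 ft³), 7 ft³ left
storage unit 6: place B12 (37 ft³), 13 ft³ left
storage unit 6: place B13 (11 ft³), 2 ft³ left
storage unit 7: place B14 (27 ft³), 23 ft³ left
storage unit 8: place B15 (30 ft³), 20 ft³ left
storage unit 8: place B16 (9 ft³), 11 ft³ left
storage unit 9: place B17 (34 ft³), 16 ft³ left
storage unit 9: place B18 (5 ft³), 11 ft³ left
9 storage units × 50 ft³ = 450 ft³; used 354 ft³; unused 96 ft³.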